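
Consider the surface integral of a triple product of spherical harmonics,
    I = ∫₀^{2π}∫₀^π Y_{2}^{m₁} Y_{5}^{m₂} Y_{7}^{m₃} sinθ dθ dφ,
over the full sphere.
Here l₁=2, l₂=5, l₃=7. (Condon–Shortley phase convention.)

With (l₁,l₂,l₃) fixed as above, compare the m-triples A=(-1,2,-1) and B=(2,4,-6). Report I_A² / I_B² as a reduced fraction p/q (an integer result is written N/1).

l's match ⇒ only the (l;m) 3-j factors differ between A and B.
A: triangle coeff Δ(2,5,7) = 1/15015; Σ_t [0,0]: t=0:+1/181440 = 1/181440; (3j)²=32/3003 [(2 5 7; -1 2 -1)], sign=+1
B: triangle coeff Δ(2,5,7) = 1/15015; Σ_t [0,0]: t=0:+1/8709120 = 1/8709120; (3j)²=1/21 [(2 5 7; 2 4 -6)], sign=-1
I_A²/I_B² = (32/3003)/(1/21) = 32/143

32/143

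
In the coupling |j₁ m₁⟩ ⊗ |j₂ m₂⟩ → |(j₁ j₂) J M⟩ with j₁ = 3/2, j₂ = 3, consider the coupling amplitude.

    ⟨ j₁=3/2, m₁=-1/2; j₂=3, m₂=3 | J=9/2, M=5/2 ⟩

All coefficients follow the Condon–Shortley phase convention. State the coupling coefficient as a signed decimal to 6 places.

√[10·0!3!6!/10! · 1!2!6!0!7!2!] = √(172800)
  +(−1)^0/∏(0,0,2,6,1,0)! = 1/1440  (running 1/1440)
⟨..|..⟩ = √(172800)·(1/1440) = +0.288675

+√(1/12) = +0.288675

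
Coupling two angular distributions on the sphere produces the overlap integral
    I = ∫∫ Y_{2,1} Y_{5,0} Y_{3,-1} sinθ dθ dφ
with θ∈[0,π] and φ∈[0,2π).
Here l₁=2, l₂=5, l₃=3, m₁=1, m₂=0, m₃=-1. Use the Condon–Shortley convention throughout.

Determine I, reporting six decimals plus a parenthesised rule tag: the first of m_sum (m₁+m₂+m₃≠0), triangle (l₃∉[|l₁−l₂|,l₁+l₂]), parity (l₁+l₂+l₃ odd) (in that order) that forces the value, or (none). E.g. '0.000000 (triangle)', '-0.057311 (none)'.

Rules hold: Σm=0, L=10 even, 3≤3≤7.
N = 5·11·7 = 385
Δ = 4!·0!·6!/11! = 1/2310
Racah Σ t=2..2: t=2:+1/144 = 1/144
⇒ 3j(2 5 3; 0 0 0)² = 10/231, sgn -1
Racah Σ t=1..1: t=1:−1/288 = -1/288
⇒ 3j(2 5 3; 1 0 -1)² = 5/231, sgn -1
4πI² = N·(3j₀)²·(3jₘ)² = 250/693
I = +1·√(0.36075/4π) = 0.16943318
No selection rule forces the value: the integral is nonzero (none).

0.169433 (none)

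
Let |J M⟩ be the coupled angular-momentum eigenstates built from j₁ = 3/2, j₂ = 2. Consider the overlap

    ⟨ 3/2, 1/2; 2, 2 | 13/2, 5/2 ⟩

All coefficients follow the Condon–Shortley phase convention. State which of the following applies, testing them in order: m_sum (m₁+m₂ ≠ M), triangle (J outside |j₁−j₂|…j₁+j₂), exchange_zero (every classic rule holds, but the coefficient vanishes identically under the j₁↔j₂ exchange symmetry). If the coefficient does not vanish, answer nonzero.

triangle

m-sum: m₁+m₂ = 1/2+2 = 5/2, M = 5/2  ✓
triangle: need |j₁−j₂| ≤ J ≤ j₁+j₂, i.e. J ∈ [1/2, 7/2]; J = 13/2 is outside ✗ ⇒ coefficient is 0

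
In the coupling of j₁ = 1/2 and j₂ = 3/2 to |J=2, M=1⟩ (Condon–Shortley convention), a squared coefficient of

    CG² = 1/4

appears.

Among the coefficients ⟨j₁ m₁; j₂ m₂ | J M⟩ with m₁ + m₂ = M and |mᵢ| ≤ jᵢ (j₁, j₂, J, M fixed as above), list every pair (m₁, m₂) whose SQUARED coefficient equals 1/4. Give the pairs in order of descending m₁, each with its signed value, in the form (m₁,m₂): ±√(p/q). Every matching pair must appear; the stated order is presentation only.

Admissible pairs with m₁+m₂ = M = 1: (-1/2,3/2), (1/2,1/2)
  (m₁,m₂)=(1/2,1/2): CG² = 3/4, CG = +√(3/4)
  (m₁,m₂)=(-1/2,3/2): CG² = 1/4, CG = +√(1/4)   ← matches the target
Pairs with CG² = 1/4: (-1/2,3/2): +√(1/4)

(-1/2,3/2): +√(1/4)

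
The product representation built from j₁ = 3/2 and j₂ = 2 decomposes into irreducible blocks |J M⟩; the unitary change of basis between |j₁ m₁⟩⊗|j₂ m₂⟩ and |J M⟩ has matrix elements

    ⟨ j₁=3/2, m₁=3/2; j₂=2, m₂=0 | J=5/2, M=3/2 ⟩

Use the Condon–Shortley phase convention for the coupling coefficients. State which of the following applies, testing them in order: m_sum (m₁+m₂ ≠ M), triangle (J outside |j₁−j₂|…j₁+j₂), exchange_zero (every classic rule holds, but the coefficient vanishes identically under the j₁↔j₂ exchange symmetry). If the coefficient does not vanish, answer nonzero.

m-sum: m₁+m₂ = 3/2+0 = 3/2, M = 3/2  ✓
triangle: |j₁−j₂| = 1/2 ≤ J = 5/2 ≤ j₁+j₂ = 7/2  ✓
exchange: j₁≠j₂ or m₁≠m₂ — the exchange symmetry imposes no constraint here
value check: CG = +√(18/35) = +0.717137 ≠ 0

nonzero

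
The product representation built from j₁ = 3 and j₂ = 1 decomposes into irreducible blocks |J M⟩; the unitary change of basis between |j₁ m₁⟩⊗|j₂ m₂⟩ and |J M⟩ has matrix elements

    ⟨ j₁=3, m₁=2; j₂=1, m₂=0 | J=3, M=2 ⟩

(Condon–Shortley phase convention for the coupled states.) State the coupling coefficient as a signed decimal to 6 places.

+0.577350

√[7·1!5!1!/8! · 5!1!1!1!5!1!] = √(300)
  +(−1)^0/∏(0,1,1,1,4,0)! = 1/24  (running 1/24)
  +(−1)^1/∏(1,0,0,0,5,1)! = -1/120  (running 1/30)
⟨..|..⟩ = √(300)·(1/30) = +0.577350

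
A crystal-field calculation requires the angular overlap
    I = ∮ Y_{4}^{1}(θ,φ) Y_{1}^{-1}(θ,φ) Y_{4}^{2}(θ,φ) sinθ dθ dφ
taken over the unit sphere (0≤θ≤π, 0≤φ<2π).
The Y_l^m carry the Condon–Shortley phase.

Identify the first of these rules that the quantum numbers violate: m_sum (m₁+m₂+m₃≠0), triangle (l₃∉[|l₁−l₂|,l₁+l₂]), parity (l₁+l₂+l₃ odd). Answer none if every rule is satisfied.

m_sum

Σmᵢ = 2  ✗
l₃∈[|l₁−l₂|,l₁+l₂]=[3,5], have l₃=4
Σlᵢ = 9 ⇒ odd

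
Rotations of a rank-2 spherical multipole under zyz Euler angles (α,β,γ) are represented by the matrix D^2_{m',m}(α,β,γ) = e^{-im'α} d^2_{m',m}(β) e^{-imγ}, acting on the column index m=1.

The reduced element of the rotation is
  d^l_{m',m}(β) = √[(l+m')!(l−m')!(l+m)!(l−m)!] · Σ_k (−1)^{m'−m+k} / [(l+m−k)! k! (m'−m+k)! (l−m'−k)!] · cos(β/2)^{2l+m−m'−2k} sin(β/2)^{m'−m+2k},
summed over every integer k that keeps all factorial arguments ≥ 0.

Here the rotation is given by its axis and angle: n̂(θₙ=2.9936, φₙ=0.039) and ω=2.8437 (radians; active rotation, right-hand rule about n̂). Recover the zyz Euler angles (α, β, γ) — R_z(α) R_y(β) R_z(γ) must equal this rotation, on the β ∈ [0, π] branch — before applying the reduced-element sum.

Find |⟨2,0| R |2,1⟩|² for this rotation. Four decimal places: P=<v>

P=0.1145

Axis–angle → zyz. n̂ = (sinθₙcosφₙ, sinθₙsinφₙ, cosθₙ) = (+0.147341, +0.005749, -0.989069), ω = 2.8437.
R = I cosω + sinω [n̂]ₓ + (1−cosω) n̂n̂ᵀ gives
  R = [-0.913495, +0.291955, -0.283355; -0.288641, -0.955892, -0.054368; -0.286730, +0.032123, +0.957473]
β = atan2(√(R₁₃²+R₂₃²), R₃₃) = 0.292684; α = atan2(R₂₃, R₁₃) mod 2π = 3.331160; γ = atan2(R₃₂, −R₃₁) mod 2π = 0.111568
Split into d^2_{0,1}(β=0.2927) × two z-phases.
Half-angle: c=0.989311, s=0.145820. N=√(2·2·6·1)=4.898979
k∈{1,2} keeps every argument non-negative
  k=1: (−1)^0·4.8990/(2)·0.9893^3·0.1458^1 = +0.345854
  k=2: (−1)^1·4.8990/(2)·0.9893^1·0.1458^3 = -0.007514
d^2_{0,1}(0.2927) = +0.345854 -0.007514 = +0.338340
|D^2_{0,1}|² = |d^2_{0,1}(β)|² = (+0.338340)² = 0.114474 (the z-rotation phases have unit modulus)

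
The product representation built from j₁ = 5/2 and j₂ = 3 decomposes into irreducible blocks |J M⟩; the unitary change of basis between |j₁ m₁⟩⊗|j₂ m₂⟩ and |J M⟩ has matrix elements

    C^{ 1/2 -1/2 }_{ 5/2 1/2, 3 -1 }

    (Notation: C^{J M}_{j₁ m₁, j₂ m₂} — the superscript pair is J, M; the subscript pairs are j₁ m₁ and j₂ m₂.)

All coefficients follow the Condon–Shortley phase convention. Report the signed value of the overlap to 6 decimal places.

√[2·5!0!1!/7! · 3!2!2!4!0!1!] = √(192/7)
  +(−1)^2/∏(2,3,0,0,0,1)! = 1/12  (running 1/12)
⟨..|..⟩ = √(192/7)·(1/12) = +0.436436

+0.436436  (= +√(4/21))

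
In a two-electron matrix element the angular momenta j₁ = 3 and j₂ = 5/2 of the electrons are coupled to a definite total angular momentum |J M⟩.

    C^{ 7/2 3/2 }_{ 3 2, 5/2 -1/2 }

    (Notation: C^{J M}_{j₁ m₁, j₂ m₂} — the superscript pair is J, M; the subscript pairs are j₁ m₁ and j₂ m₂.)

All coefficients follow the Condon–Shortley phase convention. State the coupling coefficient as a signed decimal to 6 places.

√[8·2!4!3!/10! · 5!1!2!3!5!2!] = √(1536/7)
  +(−1)^0/∏(0,2,1,2,3,1)! = 1/24  (running 1/24)
  +(−1)^1/∏(1,1,0,1,4,2)! = -1/48  (running 1/48)
⟨..|..⟩ = √(1536/7)·(1/48) = +0.308607

+√(2/21) = +0.308607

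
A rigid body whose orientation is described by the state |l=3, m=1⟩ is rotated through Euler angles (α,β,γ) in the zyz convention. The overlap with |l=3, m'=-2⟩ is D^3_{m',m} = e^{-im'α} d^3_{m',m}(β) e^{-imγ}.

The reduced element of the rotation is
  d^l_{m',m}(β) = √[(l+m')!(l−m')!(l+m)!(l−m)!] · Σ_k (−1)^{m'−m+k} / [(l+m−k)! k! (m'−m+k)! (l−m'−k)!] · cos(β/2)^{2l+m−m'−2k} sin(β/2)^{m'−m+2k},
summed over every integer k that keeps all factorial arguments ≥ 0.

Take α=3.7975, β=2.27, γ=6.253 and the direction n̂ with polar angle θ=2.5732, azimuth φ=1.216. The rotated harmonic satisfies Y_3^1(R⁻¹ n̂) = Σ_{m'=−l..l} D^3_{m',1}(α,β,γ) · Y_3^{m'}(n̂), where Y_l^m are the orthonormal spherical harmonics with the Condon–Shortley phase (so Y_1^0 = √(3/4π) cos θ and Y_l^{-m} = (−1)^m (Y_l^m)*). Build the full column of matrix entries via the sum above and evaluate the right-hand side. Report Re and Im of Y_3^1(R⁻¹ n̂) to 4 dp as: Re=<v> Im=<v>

Need the full column D^3_{m',1} for m'=−3..3 at α=3.7975, β=2.2700, γ=6.2530.
cos(β/2)=0.422132, sin(β/2)=0.906534
d^3_{-3,1}: single k=4 term ⇒ +0.466101;  D = +0.193079-0.424229i
d^3_{-2,1}: k∈[3..4] ⇒ +0.354429 -0.817278 = -0.462849;  D = -0.104977-0.450787i
d^3_{-1,1}: k∈[2..4] ⇒ +0.156572 -0.962774 +0.555015 = -0.251186;  D = +0.194349+0.159131i
d^3_{0,1}: k∈[1..3] ⇒ +0.042094 -0.582386 +0.895283 = +0.354991;  D = +0.354829+0.010714i
d^3_{1,1}: k∈[0..2] ⇒ +0.005658 -0.208763 +0.722080 = +0.518976;  D = -0.420651+0.303955i
d^3_{2,1}: k∈[0..1] ⇒ -0.038426 +0.354429 = +0.316002;  D = +0.090109-0.302882i
d^3_{3,1}: single k=0 term ⇒ +0.101067;  D = +0.036240+0.094346i
Y_3^{m'}(θ=2.5732,φ=1.216) and Σ D·Y over m':
  (+0.1931-0.4242i)·(-0.0569+0.0316i)  (-0.1050-0.4508i)·(+0.1893+0.1626i)  (+0.1943+0.1591i)·(+0.1542-0.4162i)  (+0.3548+0.0107i)·(-0.1734+0.0000i)  (-0.4207+0.3040i)·(-0.1542-0.4162i)  (+0.0901-0.3029i)·(+0.1893-0.1626i)  (+0.0362+0.0943i)·(+0.0569+0.0316i)
Y_3^1(R⁻¹ n̂) = +0.248751-0.067661i

Re=0.2488 Im=-0.0677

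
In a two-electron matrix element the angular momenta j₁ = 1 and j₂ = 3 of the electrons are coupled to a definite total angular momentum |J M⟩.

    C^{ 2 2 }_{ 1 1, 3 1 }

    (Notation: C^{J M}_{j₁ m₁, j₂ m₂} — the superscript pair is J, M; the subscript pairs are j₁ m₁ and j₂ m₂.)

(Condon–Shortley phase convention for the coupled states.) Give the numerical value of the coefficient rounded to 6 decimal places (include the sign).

+√(1/21) = +0.218218

j₁+j₂−J=2  J+j₁−j₂=0  J−j₁+j₂=4  j₁+j₂+J+1=7
(j₁±m₁, j₂±m₂, J±M) = (2,0,4,2,4,0)
P² = 768/7
sum k=0..0:
  [0] +1/48 = 1/48
S = 1/48
C² = P²·S² = 1/21 ; C = +0.218218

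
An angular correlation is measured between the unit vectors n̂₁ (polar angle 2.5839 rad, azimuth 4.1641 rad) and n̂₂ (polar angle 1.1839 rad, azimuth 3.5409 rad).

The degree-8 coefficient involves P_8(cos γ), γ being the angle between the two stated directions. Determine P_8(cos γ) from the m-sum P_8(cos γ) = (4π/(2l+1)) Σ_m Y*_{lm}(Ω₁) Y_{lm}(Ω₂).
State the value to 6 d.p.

Summing Y*_{l m}(θ₁,φ₁)·Y_{l m}(θ₂,φ₂) over m ∈ [−8, 8]; prefactor 4π/(2·8+1) = 0.739198:
  [-8]  conj(Y_{8,-8})(Ω₁) = -0.00102 + 0.00300j ; Y_{8,-8}(Ω₂) = -0.27846 + 0.01473j ; Δ = 0.00024 - 0.00085j
  [-7]  conj(Y_{8,-7})(Ω₁) = 0.01305 + 0.01560j ; Y_{8,-7}(Ω₂) = 0.42745 + 0.15431j ; Δ = 0.00317 + 0.00868j
  [-6]  conj(Y_{8,-6})(Ω₁) = 0.08015 - 0.01196j ; Y_{8,-6}(Ω₂) = -0.19806 - 0.18295j ; Δ = -0.01806 - 0.01229j
  [-5]  conj(Y_{8,-5})(Ω₁) = 0.08702 - 0.20574j ; Y_{8,-5}(Ω₂) = -0.07462 - 0.16454j ; Δ = -0.04035 + 0.00103j
  [-4]  conj(Y_{8,-4})(Ω₁) = -0.24707 - 0.34436j ; Y_{8,-4}(Ω₂) = 0.00910 + 0.34428j ; Δ = 0.11631 - 0.08819j
  [-3]  conj(Y_{8,-3})(Ω₁) = -0.49245 + 0.03654j ; Y_{8,-3}(Ω₂) = -0.00848 + 0.02168j ; Δ = 0.00338 - 0.01098j
  [-2]  conj(Y_{8,-2})(Ω₁) = -0.08247 + 0.16067j ; Y_{8,-2}(Ω₂) = 0.23399 - 0.24026j ; Δ = 0.01931 + 0.05741j
  [-1]  conj(Y_{8,-1})(Ω₁) = -0.17777 - 0.29107j ; Y_{8,-1}(Ω₂) = -0.03937 + 0.01661j ; Δ = 0.01183 + 0.00851j
  [+0]  conj(Y_{8,0})(Ω₁) = -0.30696 + 0.00000j ; Y_{8,0}(Ω₂) = -0.32658 + 0.00000j ; Δ = 0.10025 + 0.00000j
  [+1]  conj(Y_{8,1})(Ω₁) = 0.17777 - 0.29107j ; Y_{8,1}(Ω₂) = 0.03937 + 0.01661j ; Δ = 0.01183 - 0.00851j
  [+2]  conj(Y_{8,2})(Ω₁) = -0.08247 - 0.16067j ; Y_{8,2}(Ω₂) = 0.23399 + 0.24026j ; Δ = 0.01931 - 0.05741j
  [+3]  conj(Y_{8,3})(Ω₁) = 0.49245 + 0.03654j ; Y_{8,3}(Ω₂) = 0.00848 + 0.02168j ; Δ = 0.00338 + 0.01098j
  [+4]  conj(Y_{8,4})(Ω₁) = -0.24707 + 0.34436j ; Y_{8,4}(Ω₂) = 0.00910 - 0.34428j ; Δ = 0.11631 + 0.08819j
  [+5]  conj(Y_{8,5})(Ω₁) = -0.08702 - 0.20574j ; Y_{8,5}(Ω₂) = 0.07462 - 0.16454j ; Δ = -0.04035 - 0.00103j
  [+6]  conj(Y_{8,6})(Ω₁) = 0.08015 + 0.01196j ; Y_{8,6}(Ω₂) = -0.19806 + 0.18295j ; Δ = -0.01806 + 0.01229j
  [+7]  conj(Y_{8,7})(Ω₁) = -0.01305 + 0.01560j ; Y_{8,7}(Ω₂) = -0.42745 + 0.15431j ; Δ = 0.00317 - 0.00868j
  [+8]  conj(Y_{8,8})(Ω₁) = -0.00102 - 0.00300j ; Y_{8,8}(Ω₂) = -0.27846 - 0.01473j ; Δ = 0.00024 + 0.00085j
Total Σ_m = 0.29190 + 0.00000j. Multiply by 0.739198: 0.21577 + 0.00000j. P_8(cos γ) = 0.215770

0.215770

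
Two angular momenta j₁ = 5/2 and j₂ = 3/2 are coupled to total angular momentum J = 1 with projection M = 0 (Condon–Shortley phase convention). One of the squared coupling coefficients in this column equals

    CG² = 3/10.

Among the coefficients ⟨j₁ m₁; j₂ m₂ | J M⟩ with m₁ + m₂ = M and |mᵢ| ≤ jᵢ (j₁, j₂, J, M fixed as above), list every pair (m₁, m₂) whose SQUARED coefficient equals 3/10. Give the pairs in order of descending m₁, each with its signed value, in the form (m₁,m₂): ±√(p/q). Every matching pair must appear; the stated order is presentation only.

(1/2,-1/2): −√(3/10); (-1/2,1/2): +√(3/10)

Admissible pairs with m₁+m₂ = M = 0: (-3/2,3/2), (-1/2,1/2), (1/2,-1/2), (3/2,-3/2)
  (m₁,m₂)=(3/2,-3/2): CG² = 1/5, CG = +√(1/5)
  (m₁,m₂)=(1/2,-1/2): CG² = 3/10, CG = −√(3/10)   ← matches the target
  (m₁,m₂)=(-1/2,1/2): CG² = 3/10, CG = +√(3/10)   ← matches the target
  (m₁,m₂)=(-3/2,3/2): CG² = 1/5, CG = −√(1/5)
Pairs with CG² = 3/10: (1/2,-1/2): −√(3/10); (-1/2,1/2): +√(3/10)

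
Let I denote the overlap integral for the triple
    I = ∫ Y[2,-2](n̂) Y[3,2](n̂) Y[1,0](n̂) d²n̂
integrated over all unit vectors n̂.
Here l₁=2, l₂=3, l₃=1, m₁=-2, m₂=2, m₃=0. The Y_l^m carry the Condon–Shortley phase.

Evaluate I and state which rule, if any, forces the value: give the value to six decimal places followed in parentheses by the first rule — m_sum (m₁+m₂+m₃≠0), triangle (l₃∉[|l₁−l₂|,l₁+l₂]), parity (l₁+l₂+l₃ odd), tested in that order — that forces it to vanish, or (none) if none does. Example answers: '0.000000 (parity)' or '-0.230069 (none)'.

0.184674 (none)

Rules hold: Σm=0, L=6 even, 1≤1≤5.
N = 5·7·3 = 105
Δ = 4!·0!·2!/7! = 1/105
Racah Σ t=2..2: t=2:+1/4 = 1/4
⇒ 3j(2 3 1; 0 0 0)² = 3/35, sgn -1
Racah Σ t=4..4: t=4:+1/24 = 1/24
⇒ 3j(2 3 1; -2 2 0)² = 1/21, sgn -1
4πI² = N·(3j₀)²·(3jₘ)² = 3/7
I = +1·√(0.428571/4π) = 0.18467439
No selection rule forces the value: the integral is nonzero (none).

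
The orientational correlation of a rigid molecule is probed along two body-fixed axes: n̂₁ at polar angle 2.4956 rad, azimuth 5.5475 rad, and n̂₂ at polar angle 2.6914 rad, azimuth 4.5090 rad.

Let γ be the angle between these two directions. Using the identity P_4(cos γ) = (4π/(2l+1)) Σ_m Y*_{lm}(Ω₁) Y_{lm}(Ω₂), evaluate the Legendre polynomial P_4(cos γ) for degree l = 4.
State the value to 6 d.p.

Summing Y*_{l m}(θ₁,φ₁)·Y_{l m}(θ₂,φ₂) over m ∈ [−4, 4]; prefactor 4π/(2·4+1) = 1.396263:
  m=-4: Y*=-0.056972-0.011481i  Y=+0.010898+0.011530i  product -0.000489-0.000782i
  m=-3: Y*=+0.129558+0.175375i  Y=-0.053205+0.076097i  product -0.020239+0.000528i
  m=-2: Y*=+0.041675-0.417773i  Y=-0.271930-0.117149i  product -0.060274+0.108723i
  m=-1: Y*=-0.246695+0.223311i  Y=+0.100132-0.485509i  product +0.083717+0.142133i
  m=+0: Y*=-0.200911-0.000000i  Y=+0.177823+0.000000i  product -0.035727-0.000000i
  m=+1: Y*=+0.246695+0.223311i  Y=-0.100132-0.485509i  product +0.083717-0.142133i
  m=+2: Y*=+0.041675+0.417773i  Y=-0.271930+0.117149i  product -0.060274-0.108723i
  m=+3: Y*=-0.129558+0.175375i  Y=+0.053205+0.076097i  product -0.020239-0.000528i
  m=+4: Y*=-0.056972+0.011481i  Y=+0.010898-0.011530i  product -0.000489+0.000782i
Σ over m = -0.030295-0.000000i; ×(4π/9) → -0.042300-0.000000i. Real part: -0.042300

-0.042300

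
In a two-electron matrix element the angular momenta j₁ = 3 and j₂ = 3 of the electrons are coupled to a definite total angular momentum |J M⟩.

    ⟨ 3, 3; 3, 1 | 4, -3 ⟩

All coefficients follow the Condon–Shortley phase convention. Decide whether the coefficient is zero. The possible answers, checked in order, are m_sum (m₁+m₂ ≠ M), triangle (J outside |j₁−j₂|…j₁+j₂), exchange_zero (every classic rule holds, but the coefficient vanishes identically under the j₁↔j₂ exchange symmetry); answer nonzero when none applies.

m_sum

m-sum: m₁+m₂ = 3+1 = 4, M = -3  ✗ ⇒ coefficient is 0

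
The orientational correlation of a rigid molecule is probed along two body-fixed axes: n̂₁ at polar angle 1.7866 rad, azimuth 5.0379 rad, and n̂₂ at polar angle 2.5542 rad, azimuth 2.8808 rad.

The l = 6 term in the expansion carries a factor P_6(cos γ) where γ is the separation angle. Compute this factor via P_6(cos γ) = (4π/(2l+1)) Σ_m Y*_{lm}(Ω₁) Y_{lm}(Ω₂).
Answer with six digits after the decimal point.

-0.220197

Expand P_6 via completeness: Σ_{m} conj(Y_{6,m}) at Ω₁ times Y_{6,m} at Ω₂ —
  term(m=-6) = 0.00546 + 0.00216j   from Y*(Ω₁)=0.15653 - 0.38934j, Y(Ω₂)=0.00008 + 0.01400j
  term(m=-5) = -0.00484 - 0.02269j   from Y*(Ω₁)=-0.31815 - 0.01808j, Y(Ω₂)=0.01920 + 0.07024j
  term(m=-4) = 0.02509 - 0.02564j   from Y*(Ω₁)=-0.04275 - 0.15520j, Y(Ω₂)=0.11220 + 0.19254j
  term(m=-3) = -0.13594 - 0.02588j   from Y*(Ω₁)=-0.26881 + 0.18165j, Y(Ω₂)=0.30250 + 0.30068j
  term(m=-2) = -0.01286 - 0.03056j   from Y*(Ω₁)=-0.06032 - 0.04596j, Y(Ω₂)=0.37906 + 0.21784j
  term(m=-1) = -0.00188 + 0.00283j   from Y*(Ω₁)=-0.10179 + 0.30158j, Y(Ω₂)=0.01032 + 0.00275j
  term(m=+0) = 0.02213 + 0.00000j   from Y*(Ω₁)=-0.05247 + 0.00000j, Y(Ω₂)=-0.42171 + 0.00000j
  term(m=+1) = -0.00188 - 0.00283j   from Y*(Ω₁)=0.10179 + 0.30158j, Y(Ω₂)=-0.01032 + 0.00275j
  term(m=+2) = -0.01286 + 0.03056j   from Y*(Ω₁)=-0.06032 + 0.04596j, Y(Ω₂)=0.37906 - 0.21784j
  term(m=+3) = -0.13594 + 0.02588j   from Y*(Ω₁)=0.26881 + 0.18165j, Y(Ω₂)=-0.30250 + 0.30068j
  term(m=+4) = 0.02509 + 0.02564j   from Y*(Ω₁)=-0.04275 + 0.15520j, Y(Ω₂)=0.11220 - 0.19254j
  term(m=+5) = -0.00484 + 0.02269j   from Y*(Ω₁)=0.31815 - 0.01808j, Y(Ω₂)=-0.01920 + 0.07024j
  term(m=+6) = 0.00546 - 0.00216j   from Y*(Ω₁)=0.15653 + 0.38934j, Y(Ω₂)=0.00008 - 0.01400j
Accumulated sum -0.22780 - 0.00000j; after 4π/(2l+1) scaling, -0.22020 - 0.00000j ⇒ P_6 = -0.220197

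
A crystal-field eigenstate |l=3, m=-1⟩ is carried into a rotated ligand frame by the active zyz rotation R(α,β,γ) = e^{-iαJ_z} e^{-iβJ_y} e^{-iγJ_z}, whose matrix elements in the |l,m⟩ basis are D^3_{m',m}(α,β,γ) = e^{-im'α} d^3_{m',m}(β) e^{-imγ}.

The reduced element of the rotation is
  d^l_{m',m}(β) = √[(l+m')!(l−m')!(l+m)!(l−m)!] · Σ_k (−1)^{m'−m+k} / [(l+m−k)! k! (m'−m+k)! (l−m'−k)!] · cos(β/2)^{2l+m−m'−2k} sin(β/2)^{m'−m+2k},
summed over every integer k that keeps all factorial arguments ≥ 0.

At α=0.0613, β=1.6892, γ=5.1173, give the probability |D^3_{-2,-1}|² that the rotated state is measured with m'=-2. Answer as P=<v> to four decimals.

P=0.2198

D^3_{-2,-1}(0.0613,1.6892,5.1173) = e^{-i·-2·0.0613}·d^3_{-2,-1}(1.6892)·e^{-i·-1·5.1173}. Compute d first:
With c≡cos(β/2)=0.664030 and s≡sin(β/2)=0.747706, N=[1·120·2·24]^{1/2}=75.894664
k: max(0,(-1)−(-2))=1 … min(3+(-1),3−(-2))=2
  k=1: (−1)^0·75.8947/(24)·0.6640^5·0.7477^1 = +0.305260
  k=2: (−1)^1·75.8947/(12)·0.6640^3·0.7477^3 = -0.774080
d^3_{-2,-1}(1.6892) = +0.305260 -0.774080 = -0.468819
|D^3_{-2,-1}|² = |d^3_{-2,-1}(β)|² = (-0.468819)² = 0.219792 (the z-rotation phases have unit modulus)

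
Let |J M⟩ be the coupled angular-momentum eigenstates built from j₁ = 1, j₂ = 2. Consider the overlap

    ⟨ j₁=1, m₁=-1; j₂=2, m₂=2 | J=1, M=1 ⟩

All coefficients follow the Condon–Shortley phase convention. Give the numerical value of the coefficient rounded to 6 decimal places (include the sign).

+0.774597  (= +√(3/5))

√[3·2!0!2!/5! · 0!2!4!0!2!0!] = √(48/5)
  +(−1)^2/∏(2,0,0,2,0,0)! = 1/4  (running 1/4)
⟨..|..⟩ = √(48/5)·(1/4) = +0.774597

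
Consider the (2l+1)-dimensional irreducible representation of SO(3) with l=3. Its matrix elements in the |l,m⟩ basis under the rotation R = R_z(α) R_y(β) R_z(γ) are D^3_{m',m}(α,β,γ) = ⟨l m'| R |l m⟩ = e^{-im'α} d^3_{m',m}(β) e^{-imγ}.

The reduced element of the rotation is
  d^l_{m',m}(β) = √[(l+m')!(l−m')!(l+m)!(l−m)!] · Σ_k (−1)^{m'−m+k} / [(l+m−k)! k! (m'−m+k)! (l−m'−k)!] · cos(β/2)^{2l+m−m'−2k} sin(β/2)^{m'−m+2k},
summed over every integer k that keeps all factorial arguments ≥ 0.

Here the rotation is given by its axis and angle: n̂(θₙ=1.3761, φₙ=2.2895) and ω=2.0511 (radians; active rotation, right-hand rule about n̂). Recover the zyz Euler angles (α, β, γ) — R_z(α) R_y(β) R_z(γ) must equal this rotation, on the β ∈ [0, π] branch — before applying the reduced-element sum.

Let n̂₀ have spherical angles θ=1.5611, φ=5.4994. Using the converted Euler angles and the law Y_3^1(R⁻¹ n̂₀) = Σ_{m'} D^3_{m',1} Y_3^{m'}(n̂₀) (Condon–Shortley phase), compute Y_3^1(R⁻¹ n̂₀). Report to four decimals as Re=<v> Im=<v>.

Axis–angle → zyz. n̂ = (sinθₙcosφₙ, sinθₙsinφₙ, cosθₙ) = (-0.645970, +0.738439, +0.193469), ω = 2.0511.
R = I cosω + sinω [n̂]ₓ + (1−cosω) n̂n̂ᵀ gives
  R = [+0.148031, -0.868990, +0.472169; -0.525833, +0.335196, +0.781757; -0.837608, -0.364006, -0.407324]
β = atan2(√(R₁₃²+R₂₃²), R₃₃) = 1.990318; α = atan2(R₂₃, R₁₃) mod 2π = 1.027452; γ = atan2(R₃₂, −R₃₁) mod 2π = 5.873230
Need the full column D^3_{m',1} for m'=−3..3 at α=1.0275, β=1.9903, γ=5.8732.
cos(β/2)=0.544369, sin(β/2)=0.838846
d^3_{-3,1}: single k=4 term ⇒ +0.568278;  D = -0.533685-0.195245i
d^3_{-2,1}: k∈[3..4] ⇒ +0.602223 -0.714996 = -0.112774;  D = +0.087921-0.070624i
d^3_{-1,1}: k∈[2..4] ⇒ +0.370758 -1.173831 +0.348411 = -0.454662;  D = -0.060467-0.450623i
d^3_{0,1}: k∈[1..3] ⇒ +0.138912 -0.989553 +0.783239 = -0.067401;  D = -0.061816-0.026864i
d^3_{1,1}: k∈[0..2] ⇒ +0.026023 -0.494344 +0.880373 = +0.412053;  D = +0.335959-0.238577i
d^3_{2,1}: k∈[0..1] ⇒ -0.126809 +0.602223 = +0.475414;  D = -0.035221-0.474107i
d^3_{3,1}: single k=0 term ⇒ +0.239323;  D = -0.213460-0.108214i
Y_3^{m'}(θ=1.5611,φ=5.4994) and Σ D·Y over m':
  (-0.5337-0.1952i)·(-0.2935+0.2964i)  (+0.0879-0.0706i)·(+0.0000+0.0099i)  (-0.0605-0.4506i)·(-0.2288-0.2280i)  (-0.0618-0.0269i)·(-0.0109+0.0000i)  (+0.3360-0.2386i)·(+0.2288-0.2280i)  (-0.0352-0.4741i)·(+0.0000-0.0099i)  (-0.2135-0.1082i)·(+0.2935+0.2964i)
Y_3^1(R⁻¹ n̂) = +0.114152-0.208726i

Re=0.1142 Im=-0.2087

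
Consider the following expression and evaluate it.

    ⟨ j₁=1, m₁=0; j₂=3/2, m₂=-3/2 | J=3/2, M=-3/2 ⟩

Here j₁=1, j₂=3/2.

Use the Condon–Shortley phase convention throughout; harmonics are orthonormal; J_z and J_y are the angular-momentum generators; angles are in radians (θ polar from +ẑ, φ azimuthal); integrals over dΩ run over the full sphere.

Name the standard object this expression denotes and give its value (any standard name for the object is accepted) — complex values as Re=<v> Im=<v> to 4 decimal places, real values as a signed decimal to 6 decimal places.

This is a Clebsch–Gordan (vector-coupling) coefficient.
j₁+j₂−J=1  J+j₁−j₂=1  J−j₁+j₂=2  j₁+j₂+J+1=5
(j₁±m₁, j₂±m₂, J±M) = (1,1,0,3,0,3)
P² = 12/5
sum k=0..0:
  [0] +1/2 = 1/2
S = 1/2
C² = P²·S² = 3/5 ; C = +0.774597

Clebsch–Gordan coefficient, +√(3/5) ≈ +0.774597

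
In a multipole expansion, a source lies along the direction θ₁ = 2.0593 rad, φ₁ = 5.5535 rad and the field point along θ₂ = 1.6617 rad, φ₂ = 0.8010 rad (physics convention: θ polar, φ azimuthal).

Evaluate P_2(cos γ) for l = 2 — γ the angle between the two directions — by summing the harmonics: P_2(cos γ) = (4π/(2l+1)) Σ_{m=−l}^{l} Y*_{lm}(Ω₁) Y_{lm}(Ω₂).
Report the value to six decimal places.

-0.490905

Term-by-term m-sum for l=2 (normalisation 4π/5 = 2.513274):
  [-2]  conj(Y_{2,-2})(Ω₁) = (0.033492, -0.299331) ; Y_{2,-2}(Ω₂) = (-0.011952, -0.382905) ; Δ = (-0.115015, -0.009247)
  [-1]  conj(Y_{2,-1})(Ω₁) = (-0.238638, 0.213426) ; Y_{2,-1}(Ω₂) = (-0.048609, 0.050150) ; Δ = (0.000897, -0.022342)
  [+0]  conj(Y_{2,0})(Ω₁) = (-0.106999, -0.000000) ; Y_{2,0}(Ω₂) = (-0.307594, 0.000000) ; Δ = (0.032912, 0.000000)
  [+1]  conj(Y_{2,1})(Ω₁) = (0.238638, 0.213426) ; Y_{2,1}(Ω₂) = (0.048609, 0.050150) ; Δ = (0.000897, 0.022342)
  [+2]  conj(Y_{2,2})(Ω₁) = (0.033492, 0.299331) ; Y_{2,2}(Ω₂) = (-0.011952, 0.382905) ; Δ = (-0.115015, 0.009247)
Σ over m = (-0.195325, -0.000000); ×(4π/5) → (-0.490905, -0.000000). Real part: -0.490905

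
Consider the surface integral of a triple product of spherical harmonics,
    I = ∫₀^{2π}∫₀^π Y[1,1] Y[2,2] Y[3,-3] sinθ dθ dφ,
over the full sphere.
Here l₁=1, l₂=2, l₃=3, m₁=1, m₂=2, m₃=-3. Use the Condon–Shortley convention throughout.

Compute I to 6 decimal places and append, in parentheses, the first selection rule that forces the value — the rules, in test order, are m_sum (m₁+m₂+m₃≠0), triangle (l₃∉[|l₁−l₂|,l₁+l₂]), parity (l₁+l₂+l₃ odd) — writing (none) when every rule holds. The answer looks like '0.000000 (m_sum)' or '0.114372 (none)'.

-0.319865 (none)

m-sum 0 ✓  L=6 even ✓  1≤3≤3 ✓
Π(2lᵢ+1) = 3×5×7 = 105
triangle coeff Δ(1,2,3) = 1/105
Σ_t [0,0]: t=0:+1/4 = 1/4
(3j)²=3/35 [(1 2 3; 0 0 0)], sign=-1
Σ_t [0,0]: t=0:+1/48 = 1/48
(3j)²=1/7 [(1 2 3; 1 2 -3)], sign=+1
⇒ 4πI² = 9/7
I = (-1)√(9/7/(4π)) = -0.31986543
No selection rule forces the value: the integral is nonzero (none).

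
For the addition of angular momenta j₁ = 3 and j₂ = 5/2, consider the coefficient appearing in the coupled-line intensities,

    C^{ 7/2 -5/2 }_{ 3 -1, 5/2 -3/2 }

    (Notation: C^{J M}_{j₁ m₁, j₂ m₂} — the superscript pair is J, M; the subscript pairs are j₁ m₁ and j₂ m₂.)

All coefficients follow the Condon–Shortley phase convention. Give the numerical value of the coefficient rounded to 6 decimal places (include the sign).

j₁+j₂−J=2  J+j₁−j₂=4  J−j₁+j₂=3  j₁+j₂+J+1=10
(j₁±m₁, j₂±m₂, J±M) = (2,4,1,4,1,6)
P² = 18432/35
sum k=0..1:
  [0] +1/96 = 1/96
  [1] −1/36 = -1/36
S = -5/288
C² = P²·S² = 10/63 ; C = -0.398410

−√(10/63) = -0.398410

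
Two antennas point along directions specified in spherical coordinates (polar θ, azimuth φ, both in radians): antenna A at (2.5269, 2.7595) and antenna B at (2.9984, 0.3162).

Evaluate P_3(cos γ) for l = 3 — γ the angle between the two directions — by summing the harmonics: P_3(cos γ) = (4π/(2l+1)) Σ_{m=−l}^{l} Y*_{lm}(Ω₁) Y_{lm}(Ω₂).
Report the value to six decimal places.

Summing Y*_{l m}(θ₁,φ₁)·Y_{l m}(θ₂,φ₂) over m ∈ [−3, 3]; prefactor 4π/(2·3+1) = 1.795196:
  [-3]  conj(Y_{3,-3})(Ω₁) = -0.03296 + 0.07292j ; Y_{3,-3}(Ω₂) = 0.00071 - 0.00099j ; Δ = 0.00005 + 0.00008j
  [-2]  conj(Y_{3,-2})(Ω₁) = -0.20047 + 0.19214j ; Y_{3,-2}(Ω₂) = -0.01662 + 0.01218j ; Δ = 0.00099 - 0.00563j
  [-1]  conj(Y_{3,-1})(Ω₁) = -0.40417 + 0.16241j ; Y_{3,-1}(Ω₂) = 0.17087 - 0.05590j ; Δ = -0.05998 + 0.05035j
  [+0]  conj(Y_{3,0})(Ω₁) = -0.10275 + 0.00000j ; Y_{3,0}(Ω₂) = -0.70111 + 0.00000j ; Δ = 0.07204 + 0.00000j
  [+1]  conj(Y_{3,1})(Ω₁) = 0.40417 + 0.16241j ; Y_{3,1}(Ω₂) = -0.17087 - 0.05590j ; Δ = -0.05998 - 0.05035j
  [+2]  conj(Y_{3,2})(Ω₁) = -0.20047 - 0.19214j ; Y_{3,2}(Ω₂) = -0.01662 - 0.01218j ; Δ = 0.00099 + 0.00563j
  [+3]  conj(Y_{3,3})(Ω₁) = 0.03296 + 0.07292j ; Y_{3,3}(Ω₂) = -0.00071 - 0.00099j ; Δ = 0.00005 - 0.00008j
Total Σ_m = -0.04584 + 0.00000j. Multiply by 1.795196: -0.08229 + 0.00000j. P_3(cos γ) = -0.082289

-0.082289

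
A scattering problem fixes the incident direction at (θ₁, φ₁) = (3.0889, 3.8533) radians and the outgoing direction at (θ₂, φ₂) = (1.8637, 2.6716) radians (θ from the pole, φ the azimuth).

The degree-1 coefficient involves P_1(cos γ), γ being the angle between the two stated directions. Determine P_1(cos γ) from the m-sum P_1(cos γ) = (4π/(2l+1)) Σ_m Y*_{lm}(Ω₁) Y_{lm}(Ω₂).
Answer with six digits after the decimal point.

Expand P_1 via completeness: Σ_{m} conj(Y_{1,m}) at Ω₁ times Y_{1,m} at Ω₂ —
  m=-1: (-0.013779-0.011885i) × (-0.294914-0.149803i) = +0.002283+0.005569i  (running Σ = +0.002283+0.005569i)
  m=0: (-0.487924-0.000000i) × (-0.141076+0.000000i) = +0.068834+0.000000i  (running Σ = +0.071118+0.005569i)
  m=1: (+0.013779-0.011885i) × (+0.294914-0.149803i) = +0.002283-0.005569i  (running Σ = +0.073401+0.000000i)
Total Σ_m = +0.073401+0.000000i. Multiply by 4.188790: +0.307462+0.000000i. P_1(cos γ) = 0.307462

0.307462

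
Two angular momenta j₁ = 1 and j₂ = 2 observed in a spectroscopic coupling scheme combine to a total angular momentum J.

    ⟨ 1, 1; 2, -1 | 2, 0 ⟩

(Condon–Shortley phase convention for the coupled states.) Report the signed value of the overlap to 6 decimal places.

+√(1/2) = +0.707107

j₁+j₂−J=1  J+j₁−j₂=1  J−j₁+j₂=3  j₁+j₂+J+1=6
(j₁±m₁, j₂±m₂, J±M) = (2,0,1,3,2,2)
P² = 2
sum k=0..0:
  [0] +1/2 = 1/2
S = 1/2
C² = P²·S² = 1/2 ; C = +0.707107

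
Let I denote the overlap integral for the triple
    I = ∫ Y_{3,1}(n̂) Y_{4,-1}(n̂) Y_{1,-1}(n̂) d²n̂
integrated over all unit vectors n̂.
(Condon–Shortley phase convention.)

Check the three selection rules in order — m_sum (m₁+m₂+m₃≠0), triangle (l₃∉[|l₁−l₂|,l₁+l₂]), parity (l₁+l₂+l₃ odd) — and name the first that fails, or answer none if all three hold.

m_sum

m₁+m₂+m₃ = 1 − 1 − 1 = -1  ✗
triangle: |3−4|=1 ≤ l₃=1 ≤ 3+4=7
parity: l₁+l₂+l₃ = 8 is even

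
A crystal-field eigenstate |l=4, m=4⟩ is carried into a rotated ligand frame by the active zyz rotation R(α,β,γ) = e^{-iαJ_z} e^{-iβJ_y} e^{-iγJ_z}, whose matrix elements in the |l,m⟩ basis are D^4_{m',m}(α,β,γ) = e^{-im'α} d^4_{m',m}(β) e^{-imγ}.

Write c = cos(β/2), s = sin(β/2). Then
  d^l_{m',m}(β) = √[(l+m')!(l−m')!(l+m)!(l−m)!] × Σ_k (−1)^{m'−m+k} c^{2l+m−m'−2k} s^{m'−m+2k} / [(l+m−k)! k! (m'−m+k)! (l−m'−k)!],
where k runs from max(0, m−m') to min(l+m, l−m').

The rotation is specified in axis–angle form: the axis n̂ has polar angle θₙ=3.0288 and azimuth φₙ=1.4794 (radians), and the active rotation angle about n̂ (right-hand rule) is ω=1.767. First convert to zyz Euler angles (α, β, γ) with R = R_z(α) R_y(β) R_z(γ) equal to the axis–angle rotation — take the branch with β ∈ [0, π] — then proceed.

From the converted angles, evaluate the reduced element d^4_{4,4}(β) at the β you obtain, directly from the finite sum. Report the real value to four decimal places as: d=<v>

Axis–angle → zyz. n̂ = (sinθₙcosφₙ, sinθₙsinφₙ, cosθₙ) = (+0.010273, +0.112084, -0.993646), ω = 1.7670.
R = I cosω + sinω [n̂]ₓ + (1−cosω) n̂n̂ᵀ gives
  R = [-0.194821, +0.975957, +0.097736; -0.973205, -0.179935, -0.143159; -0.122131, -0.123008, +0.984862]
β = atan2(√(R₁₃²+R₂₃²), R₃₃) = 0.174220; α = atan2(R₂₃, R₁₃) mod 2π = 5.311417; γ = atan2(R₃₂, −R₃₁) mod 2π = 5.494210
d^4_{4,4}(β=0.1742) via the finite sum:
Half-angle: c=0.996208, s=0.087000. N=√(40320·1·40320·1)=40320.000000
k: max(0,(4)−(4))=0 … min(4+(4),4−(4))=0
  k=0: (−1)^0·40320.0000/(40320)·0.9962^8·0.0870^0 = +0.970066
d^4_{4,4}(0.1742) = +0.970066

d=0.9701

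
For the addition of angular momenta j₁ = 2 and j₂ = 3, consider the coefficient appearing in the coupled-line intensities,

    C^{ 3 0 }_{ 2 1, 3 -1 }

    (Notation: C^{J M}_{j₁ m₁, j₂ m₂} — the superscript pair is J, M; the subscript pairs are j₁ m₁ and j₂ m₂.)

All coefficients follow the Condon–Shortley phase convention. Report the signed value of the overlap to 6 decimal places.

triangle: 2!*2!*4!/9! = 96/362880
(j±m)!: 3!*1!*2!*4!*3!*3! = 10368
prefactor² = (2J+1)*Δ*N² = 96/5
  k=0: +1/(0!*2!*1!*2!*1!*2!) = 1/8
  k=1: −1/(1!*1!*0!*1!*2!*3!) = -1/12
Σ = 1/24  ⇒  CG² = 96/5*(1/24)² = 1/30
CG = +√(1/30) = +0.182574

+√(1/30) = +0.182574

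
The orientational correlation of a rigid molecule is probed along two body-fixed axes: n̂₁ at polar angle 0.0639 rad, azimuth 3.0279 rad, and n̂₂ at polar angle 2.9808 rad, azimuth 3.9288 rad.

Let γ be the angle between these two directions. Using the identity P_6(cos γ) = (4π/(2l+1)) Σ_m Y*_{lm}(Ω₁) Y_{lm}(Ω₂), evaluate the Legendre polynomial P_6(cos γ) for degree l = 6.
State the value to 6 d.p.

Summing Y*_{l m}(θ₁,φ₁)·Y_{l m}(θ₂,φ₂) over m ∈ [−6, 6]; prefactor 4π/(2·6+1) = 0.966644:
  m=-6: Y*=(0.000000, -0.000000)  Y=(0.000000, 0.000008)  product (0.000000, 0.000000)
  m=-5: Y*=(-0.000001, 0.000001)  Y=(-0.000122, 0.000124)  product (0.000000, -0.000000)
  m=-4: Y*=(0.000053, -0.000026)  Y=(-0.002278, 0.000016)  product (-0.000000, 0.000000)
  m=-3: Y*=(-0.001269, 0.000450)  Y=(-0.014478, -0.014322)  product (0.000025, 0.000012)
  m=-2: Y*=(0.020450, -0.004732)  Y=(-0.000447, -0.123482)  product (-0.000593, -0.002523)
  m=-1: Y*=(-0.204858, 0.023392)  Y=(0.326224, -0.327407)  product (-0.059171, 0.074703)
  m=+0: Y*=(0.973958, -0.000000)  Y=(0.758905, 0.000000)  product (0.739141, 0.000000)
  m=+1: Y*=(0.204858, 0.023392)  Y=(-0.326224, -0.327407)  product (-0.059171, -0.074703)
  m=+2: Y*=(0.020450, 0.004732)  Y=(-0.000447, 0.123482)  product (-0.000593, 0.002523)
  m=+3: Y*=(0.001269, 0.000450)  Y=(0.014478, -0.014322)  product (0.000025, -0.000012)
  m=+4: Y*=(0.000053, 0.000026)  Y=(-0.002278, -0.000016)  product (-0.000000, -0.000000)
  m=+5: Y*=(0.000001, 0.000001)  Y=(0.000122, 0.000124)  product (0.000000, 0.000000)
  m=+6: Y*=(0.000000, 0.000000)  Y=(0.000000, -0.000008)  product (0.000000, -0.000000)
Σ over m = (0.619662, -0.000000); ×(4π/13) → (0.598992, -0.000000). Real part: 0.598992

0.598992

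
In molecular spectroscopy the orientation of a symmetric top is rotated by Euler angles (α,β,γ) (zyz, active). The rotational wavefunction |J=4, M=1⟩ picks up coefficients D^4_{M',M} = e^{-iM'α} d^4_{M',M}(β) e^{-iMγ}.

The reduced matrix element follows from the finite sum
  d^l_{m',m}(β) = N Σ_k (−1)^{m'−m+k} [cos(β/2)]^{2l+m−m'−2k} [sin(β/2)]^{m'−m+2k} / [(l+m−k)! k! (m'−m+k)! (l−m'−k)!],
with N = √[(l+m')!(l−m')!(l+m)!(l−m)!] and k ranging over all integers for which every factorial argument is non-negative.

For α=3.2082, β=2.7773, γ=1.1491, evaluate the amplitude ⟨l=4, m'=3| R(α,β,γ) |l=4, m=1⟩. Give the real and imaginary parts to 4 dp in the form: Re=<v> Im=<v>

Re=0.0029 Im=-0.0127

D^4_{3,1}(3.2082,2.7773,1.1491) = e^{-i·3·3.2082}·d^4_{3,1}(2.7773)·e^{-i·1·1.1491}. Compute d first:
With c≡cos(β/2)=0.181141 and s≡sin(β/2)=0.983457, N=[5040·1·120·6]^{1/2}=1904.940944
Admissible k: 0..1 (factorial args all ≥0)
  k=0: (−1)^2·1904.9409/(240)·0.1811^6·0.9835^2 = +0.000271
  k=1: (−1)^3·1904.9409/(144)·0.1811^4·0.9835^4 = -0.013323
d^4_{3,1}(2.7773) = +0.000271 -0.013323 = -0.013052
D = (-0.980102+0.198495i)·(-0.013052)·(+0.409309-0.912396i) = +0.002872-0.012732i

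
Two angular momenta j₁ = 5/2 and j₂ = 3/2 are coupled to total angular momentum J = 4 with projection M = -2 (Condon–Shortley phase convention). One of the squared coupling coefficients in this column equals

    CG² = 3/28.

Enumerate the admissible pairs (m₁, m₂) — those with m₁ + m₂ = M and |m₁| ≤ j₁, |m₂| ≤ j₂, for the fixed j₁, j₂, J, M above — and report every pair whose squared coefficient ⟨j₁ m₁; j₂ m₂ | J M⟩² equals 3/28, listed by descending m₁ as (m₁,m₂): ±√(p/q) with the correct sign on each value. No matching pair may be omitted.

(-5/2,1/2): +√(3/28)

Admissible pairs with m₁+m₂ = M = -2: (-5/2,1/2), (-3/2,-1/2), (-1/2,-3/2)
  (m₁,m₂)=(-1/2,-3/2): CG² = 5/14, CG = +√(5/14)
  (m₁,m₂)=(-3/2,-1/2): CG² = 15/28, CG = +√(15/28)
  (m₁,m₂)=(-5/2,1/2): CG² = 3/28, CG = +√(3/28)   ← matches the target
Pairs with CG² = 3/28: (-5/2,1/2): +√(3/28)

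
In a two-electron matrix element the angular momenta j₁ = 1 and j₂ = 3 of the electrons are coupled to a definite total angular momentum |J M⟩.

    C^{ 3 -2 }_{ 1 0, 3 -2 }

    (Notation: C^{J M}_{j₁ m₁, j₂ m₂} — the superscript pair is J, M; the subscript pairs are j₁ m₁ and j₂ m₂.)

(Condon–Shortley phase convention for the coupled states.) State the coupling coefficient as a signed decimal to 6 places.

triangle: 1!·1!·5!/8! = 120/40320
(j±m)!: 1!·1!·1!·5!·1!·5! = 14400
prefactor² = (2J+1)·Δ·N² = 300
  k=0: +1/(0!·1!·1!·1!·0!·4!) = 1/24
  k=1: −1/(1!·0!·0!·0!·1!·5!) = -1/120
Σ = 1/30  ⇒  CG² = 300·(1/30)² = 1/3
CG = +√(1/3) = +0.577350

+0.577350  (= +√(1/3))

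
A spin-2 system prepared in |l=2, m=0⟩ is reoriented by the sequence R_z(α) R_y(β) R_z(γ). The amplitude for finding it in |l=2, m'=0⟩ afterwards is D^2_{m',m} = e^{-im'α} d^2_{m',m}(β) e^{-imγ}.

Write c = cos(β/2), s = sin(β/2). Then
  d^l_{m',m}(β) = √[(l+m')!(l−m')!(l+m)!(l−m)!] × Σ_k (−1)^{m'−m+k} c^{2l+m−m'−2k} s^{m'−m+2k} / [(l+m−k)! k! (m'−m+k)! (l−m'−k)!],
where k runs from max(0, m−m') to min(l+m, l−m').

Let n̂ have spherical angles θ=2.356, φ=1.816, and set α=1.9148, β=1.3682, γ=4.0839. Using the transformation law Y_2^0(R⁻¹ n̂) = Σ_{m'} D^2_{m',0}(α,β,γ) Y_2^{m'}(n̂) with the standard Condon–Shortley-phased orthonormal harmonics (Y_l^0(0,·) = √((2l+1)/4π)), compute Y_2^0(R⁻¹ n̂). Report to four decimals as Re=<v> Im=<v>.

Re=-0.0321 Im=0.0000

Need the full column D^2_{m',0} for m'=−2..2 at α=1.9148, β=1.3682, γ=4.0839.
cos(β/2)=0.774988, sin(β/2)=0.631976
d^2_{-2,0}: single k=2 term ⇒ +0.587579;  D = -0.453913-0.373112i
d^2_{-1,0}: k∈[1..2] ⇒ +0.720545 -0.479151 = +0.241395;  D = -0.081412+0.227252i
d^2_{0,0}: k∈[0..2] ⇒ +0.360728 -0.959513 +0.159515 = -0.439270;  D = -0.439270+0.000000i
d^2_{1,0}: k∈[0..1] ⇒ -0.720545 +0.479151 = -0.241395;  D = +0.081412+0.227252i
d^2_{2,0}: single k=0 term ⇒ +0.587579;  D = -0.453913+0.373112i
Y_2^{m'}(θ=2.356,φ=1.816) and Σ D·Y over m':
  (-0.4539-0.3731i)·(-0.1704+0.0910i)  (-0.0814+0.2273i)·(+0.0938+0.3747i)  (-0.4393+0.0000i)·(+0.1575+0.0000i)  (+0.0814+0.2273i)·(-0.0938+0.3747i)  (-0.4539+0.3731i)·(-0.1704-0.0910i)
Y_2^0(R⁻¹ n̂) = -0.032133+0.000000i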